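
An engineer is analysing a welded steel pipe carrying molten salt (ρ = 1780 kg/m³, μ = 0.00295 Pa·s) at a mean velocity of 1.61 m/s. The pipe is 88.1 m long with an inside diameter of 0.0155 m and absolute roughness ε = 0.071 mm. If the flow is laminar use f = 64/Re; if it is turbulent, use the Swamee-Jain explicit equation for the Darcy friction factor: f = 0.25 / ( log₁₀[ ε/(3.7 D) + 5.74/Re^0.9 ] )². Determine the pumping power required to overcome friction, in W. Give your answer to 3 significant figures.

P ≈ 142 W

Reynolds number Re = ρVD/μ = 1780 · 1.61 · 0.0155 / 0.00295 = 1.506e+04.
Re > 4000 → turbulent. Relative roughness ε/D = 7.1e-05/0.0155 = 0.00458. Swamee-Jain: f = 0.25/(log₁₀[0.00458/3.7 + 5.74/1.506e+04^0.9])² = 0.25/(log₁₀[0.00124 + 0.000998])² = 0.25/(-2.651)² = 0.03558.
Darcy-Weisbach: ΔP = f(L/D)(ρV²/2) = 0.03558·(88.1/0.0155)·(1780·1.61²/2) = 0.03558·5684·2307 = 4.666e+05 Pa.
Q = V·A = 1.61·0.0001887 = 0.0003038 m³/s.
Pumping power P = QΔP = 0.0003038·4.666e+05 = 141.7 W = 142 W.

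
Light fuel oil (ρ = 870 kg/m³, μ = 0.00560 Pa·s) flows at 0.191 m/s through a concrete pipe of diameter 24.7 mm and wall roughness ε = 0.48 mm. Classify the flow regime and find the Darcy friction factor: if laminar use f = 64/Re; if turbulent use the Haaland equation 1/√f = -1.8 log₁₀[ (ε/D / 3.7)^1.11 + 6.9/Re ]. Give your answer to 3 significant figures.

f ≈ 0.0873

Re = ρVD/μ = 870·0.191·0.0247/0.0056 = 732.9.
Re < 2300 → laminar, so f = 64/Re = 0.08732 (roughness is irrelevant in laminar flow).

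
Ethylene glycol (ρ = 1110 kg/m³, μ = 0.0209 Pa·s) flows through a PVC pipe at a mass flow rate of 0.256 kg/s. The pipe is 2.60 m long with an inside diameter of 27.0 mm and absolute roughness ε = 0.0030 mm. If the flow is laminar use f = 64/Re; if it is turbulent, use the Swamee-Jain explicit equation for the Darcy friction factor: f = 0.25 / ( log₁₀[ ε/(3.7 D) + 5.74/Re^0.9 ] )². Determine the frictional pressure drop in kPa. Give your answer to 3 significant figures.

A = πD²/4 = π(0.027)²/4 = 0.0005726 m²; mean velocity V = ṁ/(ρA) = 0.256/(1110 · 0.0005726) = 0.4028 m/s.
Reynolds number Re = ρVD/μ = 1110 · 0.4028 · 0.027 / 0.0209 = 577.6.
Re < 2300 → laminar flow, so f = 64/Re = 64/577.6 = 0.1108 (the turbulent correlation is not needed).
Darcy-Weisbach: ΔP = f(L/D)(ρV²/2) = 0.1108·(2.6/0.027)·(1110·0.4028²/2) = 0.1108·96.3·90.05 = 960.8 Pa.
ΔP = 960.8 Pa = 0.961 kPa.

ΔP ≈ 0.961 kPa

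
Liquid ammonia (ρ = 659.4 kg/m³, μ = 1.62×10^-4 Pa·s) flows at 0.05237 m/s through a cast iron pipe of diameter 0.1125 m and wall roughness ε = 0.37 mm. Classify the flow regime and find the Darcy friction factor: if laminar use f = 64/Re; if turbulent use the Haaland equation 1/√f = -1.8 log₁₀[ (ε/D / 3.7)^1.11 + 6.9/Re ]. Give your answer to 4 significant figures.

f ≈ 0.03099

Re = ρVD/μ = 659.4·0.05237·0.1125/0.000162 = 2.398e+04.
Re > 4000 → turbulent. ε/D = 0.00037/0.1125 = 0.00329; Haaland: 1/√f = -1.8 log₁₀[0.00041 + 0.000288] = 5.681, so f = 0.03099.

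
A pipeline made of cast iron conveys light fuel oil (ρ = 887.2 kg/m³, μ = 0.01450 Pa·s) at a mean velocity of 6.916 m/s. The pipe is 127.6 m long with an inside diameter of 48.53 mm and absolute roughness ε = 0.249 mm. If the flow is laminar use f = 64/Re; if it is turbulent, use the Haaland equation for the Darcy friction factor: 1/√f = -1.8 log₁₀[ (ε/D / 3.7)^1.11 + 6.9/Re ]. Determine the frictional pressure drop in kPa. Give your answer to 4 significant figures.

Reynolds number Re = ρVD/μ = 887.2 · 6.916 · 0.04853 / 0.0145 = 2.054e+04.
Re > 4000 → turbulent. Relative roughness ε/D = 0.000249/0.04853 = 0.00513. Haaland: 1/√f = -1.8 log₁₀[(0.00513/3.7)^1.11 + 6.9/2.054e+04] = -1.8 log₁₀[0.000672 + 0.000336] = 5.393, so f = 0.03438.
Darcy-Weisbach: ΔP = f(L/D)(ρV²/2) = 0.03438·(127.6/0.04853)·(887.2·6.916²/2) = 0.03438·2629·2.122e+04 = 1.918e+06 Pa.
ΔP = 1.918e+06 Pa = 1918 kPa.

ΔP ≈ 1918 kPa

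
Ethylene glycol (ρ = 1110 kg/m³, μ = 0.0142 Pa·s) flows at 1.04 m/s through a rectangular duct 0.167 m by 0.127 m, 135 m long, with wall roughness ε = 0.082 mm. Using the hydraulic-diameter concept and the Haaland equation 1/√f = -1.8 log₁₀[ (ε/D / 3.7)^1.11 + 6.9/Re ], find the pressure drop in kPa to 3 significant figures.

ΔP ≈ 17.0 kPa

Hydraulic diameter D_h = 4A/P = 4·(0.167·0.127)/(2·(0.167+0.127)) = 0.08484/0.588 = 0.1443 m.
Re = ρVD_h/μ = 1110·1.04·0.1443/0.0142 = 1.173e+04.
ε/D_h = 8.2e-05/0.1443 = 0.000568; Haaland gives 1/√f = -1.8 log₁₀[5.85e-05+0.000588] = 5.741, so f = 0.03034.
ΔP = f(L/D_h)(ρV²/2) = 0.03034·135/0.1443·600.3 = 1.704e+04 Pa.
ΔP = 17.0 kPa.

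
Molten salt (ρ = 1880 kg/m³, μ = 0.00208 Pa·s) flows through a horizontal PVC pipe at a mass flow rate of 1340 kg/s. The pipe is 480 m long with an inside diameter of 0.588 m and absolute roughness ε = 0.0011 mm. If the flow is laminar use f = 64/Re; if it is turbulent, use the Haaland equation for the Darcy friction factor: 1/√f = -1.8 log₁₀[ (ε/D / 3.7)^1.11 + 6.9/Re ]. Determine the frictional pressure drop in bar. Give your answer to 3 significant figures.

A = πD²/4 = π(0.588)²/4 = 0.2715 m²; mean velocity V = ṁ/(ρA) = 1340/(1880 · 0.2715) = 2.625 m/s.
Reynolds number Re = ρVD/μ = 1880 · 2.625 · 0.588 / 0.00208 = 1.395e+06.
Re > 4000 → turbulent. Relative roughness ε/D = 1.1e-06/0.588 = 1.87e-06. Haaland: 1/√f = -1.8 log₁₀[(1.87e-06/3.7)^1.11 + 6.9/1.395e+06] = -1.8 log₁₀[1.03e-07 + 4.95e-06] = 9.534, so f = 0.011.
Darcy-Weisbach: ΔP = f(L/D)(ρV²/2) = 0.011·(480/0.588)·(1880·2.625²/2) = 0.011·816.3·6476 = 5.816e+04 Pa.
ΔP = 5.816e+04 Pa = 0.582 bar.

ΔP ≈ 0.582 bar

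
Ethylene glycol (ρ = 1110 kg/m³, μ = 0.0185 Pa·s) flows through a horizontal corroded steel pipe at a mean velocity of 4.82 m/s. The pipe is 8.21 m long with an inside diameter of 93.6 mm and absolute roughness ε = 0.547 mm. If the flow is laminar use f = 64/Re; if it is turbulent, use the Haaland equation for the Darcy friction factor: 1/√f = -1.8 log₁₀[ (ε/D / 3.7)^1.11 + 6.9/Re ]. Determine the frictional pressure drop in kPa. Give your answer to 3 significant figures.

ΔP ≈ 39.1 kPa

Reynolds number Re = ρVD/μ = 1110 · 4.82 · 0.0936 / 0.0185 = 2.707e+04.
Re > 4000 → turbulent. Relative roughness ε/D = 0.000547/0.0936 = 0.00584. Haaland: 1/√f = -1.8 log₁₀[(0.00584/3.7)^1.11 + 6.9/2.707e+04] = -1.8 log₁₀[0.000777 + 0.000255] = 5.376, so f = 0.03461.
Darcy-Weisbach: ΔP = f(L/D)(ρV²/2) = 0.03461·(8.21/0.0936)·(1110·4.82²/2) = 0.03461·87.71·1.289e+04 = 3.914e+04 Pa.
ΔP = 3.914e+04 Pa = 39.1 kPa.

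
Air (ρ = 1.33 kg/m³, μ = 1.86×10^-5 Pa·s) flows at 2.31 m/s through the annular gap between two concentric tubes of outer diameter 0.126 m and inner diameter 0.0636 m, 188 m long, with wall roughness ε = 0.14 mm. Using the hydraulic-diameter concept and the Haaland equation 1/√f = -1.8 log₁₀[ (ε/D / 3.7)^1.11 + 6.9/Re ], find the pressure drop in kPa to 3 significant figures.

ΔP ≈ 0.360 kPa

Hydraulic diameter D_h = 4A/P = D_o - D_i = 0.126 - 0.0636 = 0.0624 m.
Re = ρVD_h/μ = 1.33·2.31·0.0624/1.86e-05 = 1.031e+04.
ε/D_h = 0.00014/0.0624 = 0.00224; Haaland gives 1/√f = -1.8 log₁₀[0.000268+0.000669] = 5.45, so f = 0.03367.
ΔP = f(L/D_h)(ρV²/2) = 0.03367·188/0.0624·3.549 = 359.9 Pa.
ΔP = 0.360 kPa.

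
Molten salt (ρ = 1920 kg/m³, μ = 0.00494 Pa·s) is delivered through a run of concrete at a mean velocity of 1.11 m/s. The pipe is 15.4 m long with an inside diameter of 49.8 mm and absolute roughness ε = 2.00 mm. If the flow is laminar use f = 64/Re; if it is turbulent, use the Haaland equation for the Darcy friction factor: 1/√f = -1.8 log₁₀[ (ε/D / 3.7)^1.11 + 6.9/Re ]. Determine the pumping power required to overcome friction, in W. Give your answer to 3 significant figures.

P ≈ 52.3 W

Reynolds number Re = ρVD/μ = 1920 · 1.11 · 0.0498 / 0.00494 = 2.148e+04.
Re > 4000 → turbulent. Relative roughness ε/D = 0.002/0.0498 = 0.0402. Haaland: 1/√f = -1.8 log₁₀[(0.0402/3.7)^1.11 + 6.9/2.148e+04] = -1.8 log₁₀[0.0066 + 0.000321] = 3.888, so f = 0.06616.
Darcy-Weisbach: ΔP = f(L/D)(ρV²/2) = 0.06616·(15.4/0.0498)·(1920·1.11²/2) = 0.06616·309.2·1183 = 2.42e+04 Pa.
Q = V·A = 1.11·0.001948 = 0.002162 m³/s.
Pumping power P = QΔP = 0.002162·2.42e+04 = 52.32 W = 52.3 W.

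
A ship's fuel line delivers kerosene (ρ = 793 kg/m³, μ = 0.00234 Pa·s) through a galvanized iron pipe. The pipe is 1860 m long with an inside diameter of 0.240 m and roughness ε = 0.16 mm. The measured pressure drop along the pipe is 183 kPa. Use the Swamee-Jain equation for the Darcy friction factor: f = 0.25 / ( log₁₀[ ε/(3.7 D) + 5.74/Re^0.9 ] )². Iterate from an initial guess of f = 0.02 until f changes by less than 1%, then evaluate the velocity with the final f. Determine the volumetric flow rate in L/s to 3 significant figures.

Rearranging Darcy-Weisbach: V = √(2·ΔP·D/(f·L·ρ)). With ε/D = 0.00016/0.24 = 0.000667, iterate starting from f = 0.02:
  f = 0.02 → V = √(2·1.83e+05·0.24/(0.02·1860·793)) = 1.726 m/s; Re = ρVD/μ = 1.403e+05; f → 0.02037
  f = 0.02037 → V = 1.71 m/s; Re = 1.391e+05; f → 0.02039
Converged (Δf/f < 1%). With the final f = 0.02039: V = √(2·1.83e+05·0.24/(0.02039·1860·793)) = 1.709 m/s.
Q = V·A = 1.709·(π/4·0.24²) = 0.07731 m³/s = 77.3 L/s.

Q ≈ 77.3 L/s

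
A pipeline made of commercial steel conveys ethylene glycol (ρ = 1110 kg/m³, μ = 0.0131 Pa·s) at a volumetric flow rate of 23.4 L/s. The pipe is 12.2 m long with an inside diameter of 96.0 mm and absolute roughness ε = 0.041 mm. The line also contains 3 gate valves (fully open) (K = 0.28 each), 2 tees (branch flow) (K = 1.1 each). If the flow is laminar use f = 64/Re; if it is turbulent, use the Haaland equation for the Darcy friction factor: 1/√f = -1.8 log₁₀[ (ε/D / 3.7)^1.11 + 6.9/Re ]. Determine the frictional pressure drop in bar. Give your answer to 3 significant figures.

ΔP ≈ 0.360 bar

Q = 23.4 L/s = 23.4/1000 = 0.0234 m³/s.
Cross-sectional area A = πD²/4 = π(0.096)²/4 = 0.007238 m²; mean velocity V = Q/A = 0.0234/0.007238 = 3.233 m/s.
Reynolds number Re = ρVD/μ = 1110 · 3.233 · 0.096 / 0.0131 = 2.63e+04.
Re > 4000 → turbulent. Relative roughness ε/D = 4.1e-05/0.096 = 0.000427. Haaland: 1/√f = -1.8 log₁₀[(0.000427/3.7)^1.11 + 6.9/2.63e+04] = -1.8 log₁₀[4.26e-05 + 0.000262] = 6.328, so f = 0.02497.
Total minor-loss coefficient ΣK = 3·0.28 + 2·1.1 = 3.04.
ΔP = [f·L/D + ΣK]·(ρV²/2) = [0.02497·12.2/0.096 + 3.04]·(1110·3.233²/2) = [3.173 + 3.04]·5800 = 3.604e+04 Pa.
ΔP = 3.604e+04 Pa = 0.360 bar.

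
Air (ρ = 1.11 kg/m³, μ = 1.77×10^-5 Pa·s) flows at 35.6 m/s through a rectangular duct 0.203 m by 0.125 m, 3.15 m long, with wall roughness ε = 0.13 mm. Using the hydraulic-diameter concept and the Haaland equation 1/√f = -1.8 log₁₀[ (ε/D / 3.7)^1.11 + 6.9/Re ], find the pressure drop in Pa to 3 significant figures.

ΔP ≈ 282 Pa

Hydraulic diameter D_h = 4A/P = 4·(0.203·0.125)/(2·(0.203+0.125)) = 0.1015/0.656 = 0.1547 m.
Re = ρVD_h/μ = 1.11·35.6·0.1547/1.77e-05 = 3.454e+05.
ε/D_h = 0.00013/0.1547 = 0.00084; Haaland gives 1/√f = -1.8 log₁₀[9.02e-05+2e-05] = 7.124, so f = 0.0197.
ΔP = f(L/D_h)(ρV²/2) = 0.0197·3.15/0.1547·703.4 = 282.2 Pa.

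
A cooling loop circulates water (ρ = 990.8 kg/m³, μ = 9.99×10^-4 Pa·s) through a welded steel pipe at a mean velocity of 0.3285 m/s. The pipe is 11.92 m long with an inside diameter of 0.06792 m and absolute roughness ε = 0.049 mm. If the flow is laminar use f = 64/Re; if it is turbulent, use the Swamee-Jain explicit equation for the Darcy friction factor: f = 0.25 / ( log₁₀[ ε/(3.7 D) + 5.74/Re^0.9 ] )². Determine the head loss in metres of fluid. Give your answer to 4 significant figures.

h_f ≈ 0.02602 m

Reynolds number Re = ρVD/μ = 990.8 · 0.3285 · 0.06792 / 0.000999 = 2.213e+04.
Re > 4000 → turbulent. Relative roughness ε/D = 4.9e-05/0.06792 = 0.000721. Swamee-Jain: f = 0.25/(log₁₀[0.000721/3.7 + 5.74/2.213e+04^0.9])² = 0.25/(log₁₀[0.000195 + 0.000705])² = 0.25/(-3.046)² = 0.02695.
Darcy-Weisbach: ΔP = f(L/D)(ρV²/2) = 0.02695·(11.92/0.06792)·(990.8·0.3285²/2) = 0.02695·175.5·53.46 = 252.9 Pa.
Head loss h_f = ΔP/(ρg) = 252.9/(990.8·9.81) = 0.02602 m.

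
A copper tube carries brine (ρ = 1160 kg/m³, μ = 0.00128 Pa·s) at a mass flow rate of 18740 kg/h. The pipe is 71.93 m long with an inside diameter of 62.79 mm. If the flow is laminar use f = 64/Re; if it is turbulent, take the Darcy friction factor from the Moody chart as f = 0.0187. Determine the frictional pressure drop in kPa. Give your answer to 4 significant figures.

ΔP ≈ 26.10 kPa

ṁ = 18740 kg/h = 18740/3600 = 5.206 kg/s.
A = πD²/4 = π(0.06279)²/4 = 0.003096 m²; mean velocity V = ṁ/(ρA) = 5.206/(1160 · 0.003096) = 1.449 m/s.
Reynolds number Re = ρVD/μ = 1160 · 1.449 · 0.06279 / 0.00128 = 8.247e+04.
Re > 4000 → turbulent; use the Moody-chart value f = 0.0187.
Darcy-Weisbach: ΔP = f(L/D)(ρV²/2) = 0.0187·(71.93/0.06279)·(1160·1.449²/2) = 0.0187·1146·1218 = 2.61e+04 Pa.
ΔP = 2.61e+04 Pa = 26.10 kPa.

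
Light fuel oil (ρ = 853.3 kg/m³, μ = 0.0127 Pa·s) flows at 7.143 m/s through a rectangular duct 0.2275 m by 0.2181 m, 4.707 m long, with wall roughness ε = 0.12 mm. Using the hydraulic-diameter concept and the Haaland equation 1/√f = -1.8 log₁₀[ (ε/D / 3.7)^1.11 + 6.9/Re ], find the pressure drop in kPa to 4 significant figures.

Hydraulic diameter D_h = 4A/P = 4·(0.2275·0.2181)/(2·(0.2275+0.2181)) = 0.1985/0.8912 = 0.2227 m.
Re = ρVD_h/μ = 853.3·7.143·0.2227/0.0127 = 1.069e+05.
ε/D_h = 0.00012/0.2227 = 0.000539; Haaland gives 1/√f = -1.8 log₁₀[5.51e-05+6.46e-05] = 7.06, so f = 0.02006.
ΔP = f(L/D_h)(ρV²/2) = 0.02006·4.707/0.2227·2.177e+04 = 9232 Pa.
ΔP = 9.232 kPa.

ΔP ≈ 9.232 kPa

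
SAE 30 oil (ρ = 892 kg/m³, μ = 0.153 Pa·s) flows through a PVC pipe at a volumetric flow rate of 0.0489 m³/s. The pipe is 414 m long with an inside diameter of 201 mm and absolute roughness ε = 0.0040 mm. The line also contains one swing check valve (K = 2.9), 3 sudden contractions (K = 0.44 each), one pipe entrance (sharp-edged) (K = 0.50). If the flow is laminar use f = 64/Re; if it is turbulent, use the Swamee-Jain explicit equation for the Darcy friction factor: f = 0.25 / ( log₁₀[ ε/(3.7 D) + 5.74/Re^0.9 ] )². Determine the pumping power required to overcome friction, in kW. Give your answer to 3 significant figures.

Cross-sectional area A = πD²/4 = π(0.201)²/4 = 0.03173 m²; mean velocity V = Q/A = 0.0489/0.03173 = 1.541 m/s.
Reynolds number Re = ρVD/μ = 892 · 1.541 · 0.201 / 0.153 = 1806.
Re < 2300 → laminar flow, so f = 64/Re = 64/1806 = 0.03544 (the turbulent correlation is not needed).
Total minor-loss coefficient ΣK = 1·2.9 + 3·0.44 + 1·0.5 = 4.72.
ΔP = [f·L/D + ΣK]·(ρV²/2) = [0.03544·414/0.201 + 4.72]·(892·1.541²/2) = [72.99 + 4.72]·1059 = 8.232e+04 Pa.
Pumping power P = QΔP = 0.0489·8.232e+04 = 4025 W = 4.03 kW.

P ≈ 4.03 kW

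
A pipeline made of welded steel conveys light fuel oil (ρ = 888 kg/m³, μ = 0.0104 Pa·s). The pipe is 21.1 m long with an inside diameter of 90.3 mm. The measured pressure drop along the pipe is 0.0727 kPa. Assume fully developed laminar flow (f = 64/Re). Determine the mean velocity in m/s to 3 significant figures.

V ≈ 0.0844 m/s

For laminar flow, f = 64/Re with Re = ρVD/μ, so Darcy-Weisbach reduces to ΔP = 32μLV/D². Solving for V: V = ΔP·D²/(32μL) = 72.7·(0.0903)²/(32·0.0104·21.1) = 0.08442 m/s.
Check: Re = ρVD/μ = 888·0.08442·0.0903/0.0104 = 650.9 < 2300, so the laminar assumption holds.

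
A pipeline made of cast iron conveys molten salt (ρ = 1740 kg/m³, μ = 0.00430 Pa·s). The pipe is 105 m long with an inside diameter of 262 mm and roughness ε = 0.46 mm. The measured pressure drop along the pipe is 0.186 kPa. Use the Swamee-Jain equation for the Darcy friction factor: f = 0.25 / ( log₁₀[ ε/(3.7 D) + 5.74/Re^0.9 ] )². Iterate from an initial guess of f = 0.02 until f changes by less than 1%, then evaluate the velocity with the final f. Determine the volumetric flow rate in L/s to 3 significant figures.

Q ≈ 6.99 L/s

Rearranging Darcy-Weisbach: V = √(2·ΔP·D/(f·L·ρ)). With ε/D = 0.00046/0.262 = 0.00176, iterate starting from f = 0.02:
  f = 0.02 → V = √(2·186·0.262/(0.02·105·1740)) = 0.1633 m/s; Re = ρVD/μ = 1.731e+04; f → 0.03039
  f = 0.03039 → V = 0.1325 m/s; Re = 1.405e+04; f → 0.03158
  f = 0.03158 → V = 0.13 m/s; Re = 1.378e+04; f → 0.0317
Converged (Δf/f < 1%). With the final f = 0.0317: V = √(2·186·0.262/(0.0317·105·1740)) = 0.1297 m/s.
Q = V·A = 0.1297·(π/4·0.262²) = 0.006994 m³/s = 6.99 L/s.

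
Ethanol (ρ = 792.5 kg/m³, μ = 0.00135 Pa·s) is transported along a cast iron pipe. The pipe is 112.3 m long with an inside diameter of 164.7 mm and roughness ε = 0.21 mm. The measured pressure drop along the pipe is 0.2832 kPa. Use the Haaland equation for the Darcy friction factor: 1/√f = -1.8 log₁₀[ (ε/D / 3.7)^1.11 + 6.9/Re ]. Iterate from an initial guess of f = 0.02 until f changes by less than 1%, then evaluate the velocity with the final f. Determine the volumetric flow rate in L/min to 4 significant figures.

Rearranging Darcy-Weisbach: V = √(2·ΔP·D/(f·L·ρ)). With ε/D = 0.00021/0.1647 = 0.00128, iterate starting from f = 0.02:
  f = 0.02 → V = √(2·283.2·0.1647/(0.02·112.3·792.5)) = 0.2289 m/s; Re = ρVD/μ = 2.213e+04; f → 0.02764
  f = 0.02764 → V = 0.1948 m/s; Re = 1.883e+04; f → 0.02847
  f = 0.02847 → V = 0.1919 m/s; Re = 1.855e+04; f → 0.02855
Converged (Δf/f < 1%). With the final f = 0.02855: V = √(2·283.2·0.1647/(0.02855·112.3·792.5)) = 0.1916 m/s.
Q = V·A = 0.1916·(π/4·0.1647²) = 0.004082 m³/s = 244.9 L/min.

Q ≈ 244.9 L/min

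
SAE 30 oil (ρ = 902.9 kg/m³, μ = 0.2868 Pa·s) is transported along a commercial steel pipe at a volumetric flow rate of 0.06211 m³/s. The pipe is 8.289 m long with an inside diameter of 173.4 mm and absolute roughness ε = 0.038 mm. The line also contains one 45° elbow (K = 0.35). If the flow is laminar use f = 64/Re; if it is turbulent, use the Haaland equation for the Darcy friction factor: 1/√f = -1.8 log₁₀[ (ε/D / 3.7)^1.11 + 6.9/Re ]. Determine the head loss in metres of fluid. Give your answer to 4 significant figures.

Cross-sectional area A = πD²/4 = π(0.1734)²/4 = 0.02362 m²; mean velocity V = Q/A = 0.06211/0.02362 = 2.63 m/s.
Reynolds number Re = ρVD/μ = 902.9 · 2.63 · 0.1734 / 0.287 = 1436.
Re < 2300 → laminar flow, so f = 64/Re = 64/1436 = 0.04458 (the turbulent correlation is not needed).
Total minor-loss coefficient ΣK = 1·0.35 = 0.35.
ΔP = [f·L/D + ΣK]·(ρV²/2) = [0.04458·8.289/0.1734 + 0.35]·(902.9·2.63²/2) = [2.131 + 0.35]·3123 = 7747 Pa.
Head loss h_f = ΔP/(ρg) = 7747/(902.9·9.81) = 0.8747 m.

h_f ≈ 0.8747 m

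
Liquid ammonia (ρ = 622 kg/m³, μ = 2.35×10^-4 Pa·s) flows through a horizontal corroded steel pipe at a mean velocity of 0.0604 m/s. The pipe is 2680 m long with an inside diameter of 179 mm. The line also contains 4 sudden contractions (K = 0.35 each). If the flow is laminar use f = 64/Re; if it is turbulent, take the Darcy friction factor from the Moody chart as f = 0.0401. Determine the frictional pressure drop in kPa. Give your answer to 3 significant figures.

Reynolds number Re = ρVD/μ = 622 · 0.0604 · 0.179 / 0.000235 = 2.862e+04.
Re > 4000 → turbulent; use the Moody-chart value f = 0.0401.
Total minor-loss coefficient ΣK = 4·0.35 = 1.4.
ΔP = [f·L/D + ΣK]·(ρV²/2) = [0.0401·2680/0.179 + 1.4]·(622·0.0604²/2) = [600.4 + 1.4]·1.135 = 682.8 Pa.
ΔP = 682.8 Pa = 0.683 kPa.

ΔP ≈ 0.683 kPa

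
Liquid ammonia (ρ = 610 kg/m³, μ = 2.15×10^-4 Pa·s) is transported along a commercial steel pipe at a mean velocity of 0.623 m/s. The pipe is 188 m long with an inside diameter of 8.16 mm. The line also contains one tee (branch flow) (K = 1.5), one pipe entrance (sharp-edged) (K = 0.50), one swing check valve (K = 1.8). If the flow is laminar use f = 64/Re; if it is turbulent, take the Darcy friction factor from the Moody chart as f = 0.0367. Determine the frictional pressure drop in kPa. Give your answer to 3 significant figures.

ΔP ≈ 101 kPa

Reynolds number Re = ρVD/μ = 610 · 0.623 · 0.00816 / 0.000215 = 1.442e+04.
Re > 4000 → turbulent; use the Moody-chart value f = 0.0367.
Total minor-loss coefficient ΣK = 1·1.5 + 1·0.5 + 1·1.8 = 3.8.
ΔP = [f·L/D + ΣK]·(ρV²/2) = [0.0367·188/0.00816 + 3.8]·(610·0.623²/2) = [845.5 + 3.8]·118.4 = 1.005e+05 Pa.
ΔP = 1.005e+05 Pa = 101 kPa.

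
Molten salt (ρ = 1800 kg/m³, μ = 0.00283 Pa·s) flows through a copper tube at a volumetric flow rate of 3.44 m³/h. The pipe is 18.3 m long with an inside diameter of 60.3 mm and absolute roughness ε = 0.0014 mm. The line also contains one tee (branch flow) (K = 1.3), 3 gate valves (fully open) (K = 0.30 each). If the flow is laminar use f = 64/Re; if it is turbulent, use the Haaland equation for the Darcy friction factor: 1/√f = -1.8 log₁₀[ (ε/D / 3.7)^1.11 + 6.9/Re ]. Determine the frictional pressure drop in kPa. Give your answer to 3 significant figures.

Q = 3.44 m³/h = 3.44/3600 = 0.0009556 m³/s.
Cross-sectional area A = πD²/4 = π(0.0603)²/4 = 0.002856 m²; mean velocity V = Q/A = 0.0009556/0.002856 = 0.3346 m/s.
Reynolds number Re = ρVD/μ = 1800 · 0.3346 · 0.0603 / 0.00283 = 1.283e+04.
Re > 4000 → turbulent. Relative roughness ε/D = 1.4e-06/0.0603 = 2.32e-05. Haaland: 1/√f = -1.8 log₁₀[(2.32e-05/3.7)^1.11 + 6.9/1.283e+04] = -1.8 log₁₀[1.68e-06 + 0.000538] = 5.883, so f = 0.0289.
Total minor-loss coefficient ΣK = 1·1.3 + 3·0.3 = 2.2.
ΔP = [f·L/D + ΣK]·(ρV²/2) = [0.0289·18.3/0.0603 + 2.2]·(1800·0.3346²/2) = [8.77 + 2.2]·100.8 = 1105 Pa.
ΔP = 1105 Pa = 1.11 kPa.

ΔP ≈ 1.11 kPa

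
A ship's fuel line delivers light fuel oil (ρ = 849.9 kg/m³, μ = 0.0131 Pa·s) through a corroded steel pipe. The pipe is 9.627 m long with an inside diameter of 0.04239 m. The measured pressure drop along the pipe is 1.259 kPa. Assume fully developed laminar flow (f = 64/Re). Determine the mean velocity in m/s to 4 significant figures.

For laminar flow, f = 64/Re with Re = ρVD/μ, so Darcy-Weisbach reduces to ΔP = 32μLV/D². Solving for V: V = ΔP·D²/(32μL) = 1259·(0.04239)²/(32·0.0131·9.627) = 0.5606 m/s.
Check: Re = ρVD/μ = 849.9·0.5606·0.04239/0.0131 = 1542 < 2300, so the laminar assumption holds.

V ≈ 0.5606 m/s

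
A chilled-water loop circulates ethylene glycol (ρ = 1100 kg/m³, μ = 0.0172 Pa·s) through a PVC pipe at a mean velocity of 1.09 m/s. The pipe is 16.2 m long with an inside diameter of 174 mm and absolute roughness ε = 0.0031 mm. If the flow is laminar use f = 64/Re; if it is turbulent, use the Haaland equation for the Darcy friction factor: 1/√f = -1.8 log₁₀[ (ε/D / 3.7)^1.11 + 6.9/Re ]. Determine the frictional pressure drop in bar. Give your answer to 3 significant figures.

Reynolds number Re = ρVD/μ = 1100 · 1.09 · 0.174 / 0.0172 = 1.213e+04.
Re > 4000 → turbulent. Relative roughness ε/D = 3.1e-06/0.174 = 1.78e-05. Haaland: 1/√f = -1.8 log₁₀[(1.78e-05/3.7)^1.11 + 6.9/1.213e+04] = -1.8 log₁₀[1.25e-06 + 0.000569] = 5.839, so f = 0.02933.
Darcy-Weisbach: ΔP = f(L/D)(ρV²/2) = 0.02933·(16.2/0.174)·(1100·1.09²/2) = 0.02933·93.1·653.5 = 1784 Pa.
ΔP = 1784 Pa = 0.0178 bar.

ΔP ≈ 0.0178 bar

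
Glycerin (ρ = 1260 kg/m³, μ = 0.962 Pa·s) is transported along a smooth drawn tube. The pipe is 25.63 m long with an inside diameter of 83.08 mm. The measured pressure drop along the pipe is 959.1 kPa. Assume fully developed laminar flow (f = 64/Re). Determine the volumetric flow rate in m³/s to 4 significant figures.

For laminar flow, f = 64/Re with Re = ρVD/μ, so Darcy-Weisbach reduces to ΔP = 32μLV/D². Solving for V: V = ΔP·D²/(32μL) = 9.591e+05·(0.08308)²/(32·0.962·25.63) = 8.39 m/s.
Check: Re = ρVD/μ = 1260·8.39·0.08308/0.962 = 913 < 2300, so the laminar assumption holds.
Q = V·A = 8.39·(π/4·0.08308²) = 0.04548 m³/s = 0.04548 m³/s.

Q ≈ 0.04548 m³/s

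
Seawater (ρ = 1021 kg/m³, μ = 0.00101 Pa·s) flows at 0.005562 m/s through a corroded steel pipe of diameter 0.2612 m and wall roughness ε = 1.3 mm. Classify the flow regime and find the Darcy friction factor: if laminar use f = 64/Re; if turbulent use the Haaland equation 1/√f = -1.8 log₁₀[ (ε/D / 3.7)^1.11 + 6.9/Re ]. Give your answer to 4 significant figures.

f ≈ 0.04358

Re = ρVD/μ = 1021·0.005562·0.2612/0.00101 = 1469.
Re < 2300 → laminar, so f = 64/Re = 0.04358 (roughness is irrelevant in laminar flow).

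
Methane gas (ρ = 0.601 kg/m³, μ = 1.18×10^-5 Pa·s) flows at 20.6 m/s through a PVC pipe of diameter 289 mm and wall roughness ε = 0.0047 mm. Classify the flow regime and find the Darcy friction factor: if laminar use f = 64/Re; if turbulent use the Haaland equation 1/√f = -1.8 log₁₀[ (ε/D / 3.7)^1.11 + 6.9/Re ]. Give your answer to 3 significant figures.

Re = ρVD/μ = 0.601·20.6·0.289/1.18e-05 = 3.032e+05.
Re > 4000 → turbulent. ε/D = 4.7e-06/0.289 = 1.63e-05; Haaland: 1/√f = -1.8 log₁₀[1.13e-06 + 2.28e-05] = 8.319, so f = 0.01445.

f ≈ 0.0144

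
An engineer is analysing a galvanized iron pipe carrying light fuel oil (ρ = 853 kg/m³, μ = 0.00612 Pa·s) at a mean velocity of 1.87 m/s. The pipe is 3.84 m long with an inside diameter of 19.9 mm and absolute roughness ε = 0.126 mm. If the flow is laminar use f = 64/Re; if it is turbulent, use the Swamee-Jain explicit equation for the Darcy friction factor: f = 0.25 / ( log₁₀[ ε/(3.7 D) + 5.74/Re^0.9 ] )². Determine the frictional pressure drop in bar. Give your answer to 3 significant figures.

ΔP ≈ 0.129 bar

Reynolds number Re = ρVD/μ = 853 · 1.87 · 0.0199 / 0.00612 = 5187.
Re > 4000 → turbulent. Relative roughness ε/D = 0.000126/0.0199 = 0.00633. Swamee-Jain: f = 0.25/(log₁₀[0.00633/3.7 + 5.74/5187^0.9])² = 0.25/(log₁₀[0.00171 + 0.0026])² = 0.25/(-2.365)² = 0.04469.
Darcy-Weisbach: ΔP = f(L/D)(ρV²/2) = 0.04469·(3.84/0.0199)·(853·1.87²/2) = 0.04469·193·1491 = 1.286e+04 Pa.
ΔP = 1.286e+04 Pa = 0.129 bar.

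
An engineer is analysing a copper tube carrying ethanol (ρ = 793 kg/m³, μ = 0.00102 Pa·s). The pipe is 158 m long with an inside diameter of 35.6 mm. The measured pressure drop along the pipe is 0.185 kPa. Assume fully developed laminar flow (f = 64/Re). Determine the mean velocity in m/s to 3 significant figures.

V ≈ 0.0455 m/s

For laminar flow, f = 64/Re with Re = ρVD/μ, so Darcy-Weisbach reduces to ΔP = 32μLV/D². Solving for V: V = ΔP·D²/(32μL) = 185·(0.0356)²/(32·0.00102·158) = 0.04546 m/s.
Check: Re = ρVD/μ = 793·0.04546·0.0356/0.00102 = 1258 < 2300, so the laminar assumption holds.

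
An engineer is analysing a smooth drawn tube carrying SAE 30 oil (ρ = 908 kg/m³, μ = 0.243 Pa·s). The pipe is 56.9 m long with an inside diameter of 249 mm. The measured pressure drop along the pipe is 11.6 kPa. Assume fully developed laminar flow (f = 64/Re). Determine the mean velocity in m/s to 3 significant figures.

For laminar flow, f = 64/Re with Re = ρVD/μ, so Darcy-Weisbach reduces to ΔP = 32μLV/D². Solving for V: V = ΔP·D²/(32μL) = 1.16e+04·(0.249)²/(32·0.243·56.9) = 1.626 m/s.
Check: Re = ρVD/μ = 908·1.626·0.249/0.243 = 1512 < 2300, so the laminar assumption holds.

V ≈ 1.63 m/s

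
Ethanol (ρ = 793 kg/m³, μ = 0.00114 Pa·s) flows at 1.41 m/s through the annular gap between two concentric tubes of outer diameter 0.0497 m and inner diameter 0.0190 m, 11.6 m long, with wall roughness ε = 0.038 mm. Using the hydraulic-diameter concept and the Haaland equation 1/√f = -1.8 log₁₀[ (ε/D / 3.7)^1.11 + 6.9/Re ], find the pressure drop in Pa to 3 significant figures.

Hydraulic diameter D_h = 4A/P = D_o - D_i = 0.0497 - 0.019 = 0.0307 m.
Re = ρVD_h/μ = 793·1.41·0.0307/0.00114 = 3.011e+04.
ε/D_h = 3.8e-05/0.0307 = 0.00124; Haaland gives 1/√f = -1.8 log₁₀[0.000139+0.000229] = 6.182, so f = 0.02617.
ΔP = f(L/D_h)(ρV²/2) = 0.02617·11.6/0.0307·788.3 = 7794 Pa.

ΔP ≈ 7790 Pa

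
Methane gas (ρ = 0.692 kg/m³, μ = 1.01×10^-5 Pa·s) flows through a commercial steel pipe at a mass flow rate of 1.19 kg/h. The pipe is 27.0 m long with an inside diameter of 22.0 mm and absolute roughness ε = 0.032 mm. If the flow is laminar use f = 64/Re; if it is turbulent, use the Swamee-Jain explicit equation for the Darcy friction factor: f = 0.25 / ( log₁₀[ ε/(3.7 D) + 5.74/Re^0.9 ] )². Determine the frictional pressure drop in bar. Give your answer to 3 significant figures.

ΔP ≈ 2.27×10^-4 bar

ṁ = 1.19 kg/h = 1.19/3600 = 0.0003306 kg/s.
A = πD²/4 = π(0.022)²/4 = 0.0003801 m²; mean velocity V = ṁ/(ρA) = 0.0003306/(0.692 · 0.0003801) = 1.257 m/s.
Reynolds number Re = ρVD/μ = 0.692 · 1.257 · 0.022 / 1.01e-05 = 1894.
Re < 2300 → laminar flow, so f = 64/Re = 64/1894 = 0.03379 (the turbulent correlation is not needed).
Darcy-Weisbach: ΔP = f(L/D)(ρV²/2) = 0.03379·(27/0.022)·(0.692·1.257²/2) = 0.03379·1227·0.5464 = 22.66 Pa.
ΔP = 22.66 Pa = 2.27×10^-4 bar.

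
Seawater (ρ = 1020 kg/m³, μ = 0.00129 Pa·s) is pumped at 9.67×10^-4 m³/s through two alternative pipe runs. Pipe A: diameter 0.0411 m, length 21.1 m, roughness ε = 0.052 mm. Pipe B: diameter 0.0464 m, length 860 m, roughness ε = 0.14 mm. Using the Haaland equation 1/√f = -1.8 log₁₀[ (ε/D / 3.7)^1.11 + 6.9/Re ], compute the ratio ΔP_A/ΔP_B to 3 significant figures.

ΔP_A/ΔP_B ≈ 0.0396

Pipe A: V = Q/A = 0.000967/0.001327 = 0.7289 m/s; Re = 2.369e+04; ε/D = 0.00127; Haaland → f = 0.02729; ΔP_A = f(L/D)(ρV²/2) = 3796 Pa.
Pipe B: V = Q/A = 0.000967/0.001691 = 0.5719 m/s; Re = 2.098e+04; ε/D = 0.00302; Haaland → f = 0.03103; ΔP_B = f(L/D)(ρV²/2) = 9.593e+04 Pa.
ΔP_A/ΔP_B = 3796/9.593e+04 = 0.0396.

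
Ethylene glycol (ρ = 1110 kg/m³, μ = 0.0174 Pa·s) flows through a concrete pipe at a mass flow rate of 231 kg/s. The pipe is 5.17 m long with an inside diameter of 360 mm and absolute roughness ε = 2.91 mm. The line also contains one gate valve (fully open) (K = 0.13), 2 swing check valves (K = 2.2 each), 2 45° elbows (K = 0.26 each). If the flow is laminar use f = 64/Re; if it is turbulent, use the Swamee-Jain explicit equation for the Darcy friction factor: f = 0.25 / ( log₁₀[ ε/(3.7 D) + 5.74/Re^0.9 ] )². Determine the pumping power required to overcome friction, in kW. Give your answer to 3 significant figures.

A = πD²/4 = π(0.36)²/4 = 0.1018 m²; mean velocity V = ṁ/(ρA) = 231/(1110 · 0.1018) = 2.045 m/s.
Reynolds number Re = ρVD/μ = 1110 · 2.045 · 0.36 / 0.0174 = 4.695e+04.
Re > 4000 → turbulent. Relative roughness ε/D = 0.00291/0.36 = 0.00808. Swamee-Jain: f = 0.25/(log₁₀[0.00808/3.7 + 5.74/4.695e+04^0.9])² = 0.25/(log₁₀[0.00218 + 0.000358])² = 0.25/(-2.595)² = 0.03714.
Total minor-loss coefficient ΣK = 1·0.13 + 2·2.2 + 2·0.26 = 5.05.
ΔP = [f·L/D + ΣK]·(ρV²/2) = [0.03714·5.17/0.36 + 5.05]·(1110·2.045²/2) = [0.5333 + 5.05]·2320 = 1.295e+04 Pa.
Q = ṁ/ρ = 231/1110 = 0.2081 m³/s.
Pumping power P = QΔP = 0.2081·1.295e+04 = 2696 W = 2.70 kW.

P ≈ 2.70 kW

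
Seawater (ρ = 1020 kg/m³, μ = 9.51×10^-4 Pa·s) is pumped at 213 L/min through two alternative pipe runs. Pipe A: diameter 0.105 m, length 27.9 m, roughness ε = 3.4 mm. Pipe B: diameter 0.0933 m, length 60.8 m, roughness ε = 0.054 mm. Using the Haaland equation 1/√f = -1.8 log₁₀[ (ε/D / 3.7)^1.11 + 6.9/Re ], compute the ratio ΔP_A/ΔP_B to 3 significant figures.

ΔP_A/ΔP_B ≈ 0.680

Pipe A: V = Q/A = 0.00355/0.008659 = 0.41 m/s; Re = 4.617e+04; ε/D = 0.0324; Haaland → f = 0.05979; ΔP_A = f(L/D)(ρV²/2) = 1362 Pa.
Pipe B: V = Q/A = 0.00355/0.006837 = 0.5192 m/s; Re = 5.196e+04; ε/D = 0.000579; Haaland → f = 0.02236; ΔP_B = f(L/D)(ρV²/2) = 2003 Pa.
ΔP_A/ΔP_B = 1362/2003 = 0.680.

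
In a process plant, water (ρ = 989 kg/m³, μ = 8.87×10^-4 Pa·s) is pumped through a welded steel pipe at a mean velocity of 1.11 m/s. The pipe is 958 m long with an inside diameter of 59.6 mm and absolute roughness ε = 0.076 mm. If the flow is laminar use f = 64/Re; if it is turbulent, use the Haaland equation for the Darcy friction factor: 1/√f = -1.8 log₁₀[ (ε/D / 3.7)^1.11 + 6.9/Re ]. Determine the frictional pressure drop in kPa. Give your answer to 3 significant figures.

Reynolds number Re = ρVD/μ = 989 · 1.11 · 0.0596 / 0.000887 = 7.376e+04.
Re > 4000 → turbulent. Relative roughness ε/D = 7.6e-05/0.0596 = 0.00128. Haaland: 1/√f = -1.8 log₁₀[(0.00128/3.7)^1.11 + 6.9/7.376e+04] = -1.8 log₁₀[0.000143 + 9.35e-05] = 6.526, so f = 0.02348.
Darcy-Weisbach: ΔP = f(L/D)(ρV²/2) = 0.02348·(958/0.0596)·(989·1.11²/2) = 0.02348·1.607e+04·609.3 = 2.3e+05 Pa.
ΔP = 2.3e+05 Pa = 230 kPa.

ΔP ≈ 230 kPa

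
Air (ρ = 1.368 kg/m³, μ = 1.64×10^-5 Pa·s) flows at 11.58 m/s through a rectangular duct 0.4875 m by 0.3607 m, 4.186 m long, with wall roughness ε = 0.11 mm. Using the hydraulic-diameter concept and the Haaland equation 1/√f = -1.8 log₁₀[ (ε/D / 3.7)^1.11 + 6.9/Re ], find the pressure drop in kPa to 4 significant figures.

ΔP ≈ 0.01494 kPa

Hydraulic diameter D_h = 4A/P = 4·(0.4875·0.3607)/(2·(0.4875+0.3607)) = 0.7034/1.696 = 0.4146 m.
Re = ρVD_h/μ = 1.368·11.58·0.4146/1.64e-05 = 4.005e+05.
ε/D_h = 0.00011/0.4146 = 0.000265; Haaland gives 1/√f = -1.8 log₁₀[2.51e-05+1.72e-05] = 7.872, so f = 0.01614.
ΔP = f(L/D_h)(ρV²/2) = 0.01614·4.186/0.4146·91.72 = 14.94 Pa.
ΔP = 0.01494 kPa.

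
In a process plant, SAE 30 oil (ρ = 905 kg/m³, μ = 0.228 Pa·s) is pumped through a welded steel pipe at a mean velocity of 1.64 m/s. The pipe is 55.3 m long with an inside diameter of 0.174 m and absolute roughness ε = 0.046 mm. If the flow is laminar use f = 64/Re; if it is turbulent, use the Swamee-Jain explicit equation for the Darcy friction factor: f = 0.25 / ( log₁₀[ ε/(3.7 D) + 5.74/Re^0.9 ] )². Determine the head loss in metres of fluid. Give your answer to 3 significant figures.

h_f ≈ 2.46 m

Reynolds number Re = ρVD/μ = 905 · 1.64 · 0.174 / 0.228 = 1133.
Re < 2300 → laminar flow, so f = 64/Re = 64/1133 = 0.0565 (the turbulent correlation is not needed).
Darcy-Weisbach: ΔP = f(L/D)(ρV²/2) = 0.0565·(55.3/0.174)·(905·1.64²/2) = 0.0565·317.8·1217 = 2.186e+04 Pa.
Head loss h_f = ΔP/(ρg) = 2.186e+04/(905·9.81) = 2.46 m.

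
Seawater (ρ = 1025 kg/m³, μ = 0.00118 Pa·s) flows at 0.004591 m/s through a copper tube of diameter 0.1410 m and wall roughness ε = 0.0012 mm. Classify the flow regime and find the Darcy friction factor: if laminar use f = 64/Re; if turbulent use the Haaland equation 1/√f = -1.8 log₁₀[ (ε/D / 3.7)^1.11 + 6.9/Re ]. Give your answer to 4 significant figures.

Re = ρVD/μ = 1025·0.004591·0.141/0.00118 = 562.3.
Re < 2300 → laminar, so f = 64/Re = 0.1138 (roughness is irrelevant in laminar flow).

f ≈ 0.1138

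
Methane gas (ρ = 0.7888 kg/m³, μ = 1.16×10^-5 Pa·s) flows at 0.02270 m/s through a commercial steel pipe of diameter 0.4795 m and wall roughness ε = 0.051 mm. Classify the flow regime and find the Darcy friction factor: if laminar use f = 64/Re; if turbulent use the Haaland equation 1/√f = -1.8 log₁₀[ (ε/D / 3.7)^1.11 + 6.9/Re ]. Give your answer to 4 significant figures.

f ≈ 0.08647

Re = ρVD/μ = 0.7888·0.0227·0.4795/1.16e-05 = 740.2.
Re < 2300 → laminar, so f = 64/Re = 0.08647 (roughness is irrelevant in laminar flow).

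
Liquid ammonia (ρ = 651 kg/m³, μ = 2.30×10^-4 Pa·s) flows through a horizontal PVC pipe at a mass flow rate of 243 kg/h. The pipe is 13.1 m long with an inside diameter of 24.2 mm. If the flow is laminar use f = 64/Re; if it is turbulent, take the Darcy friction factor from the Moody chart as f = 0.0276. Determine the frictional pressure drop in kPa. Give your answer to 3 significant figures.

ΔP ≈ 0.247 kPa

ṁ = 243 kg/h = 243/3600 = 0.0675 kg/s.
A = πD²/4 = π(0.0242)²/4 = 0.00046 m²; mean velocity V = ṁ/(ρA) = 0.0675/(651 · 0.00046) = 0.2254 m/s.
Reynolds number Re = ρVD/μ = 651 · 0.2254 · 0.0242 / 0.00023 = 1.544e+04.
Re > 4000 → turbulent; use the Moody-chart value f = 0.0276.
Darcy-Weisbach: ΔP = f(L/D)(ρV²/2) = 0.0276·(13.1/0.0242)·(651·0.2254²/2) = 0.0276·541.3·16.54 = 247.1 Pa.
ΔP = 247.1 Pa = 0.247 kPa.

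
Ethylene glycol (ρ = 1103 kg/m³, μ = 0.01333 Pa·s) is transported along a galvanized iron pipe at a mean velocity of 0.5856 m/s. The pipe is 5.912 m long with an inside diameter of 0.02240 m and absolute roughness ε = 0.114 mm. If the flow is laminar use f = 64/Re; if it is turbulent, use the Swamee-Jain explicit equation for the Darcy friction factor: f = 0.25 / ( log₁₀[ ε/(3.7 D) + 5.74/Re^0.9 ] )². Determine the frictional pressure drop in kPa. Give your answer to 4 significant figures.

Reynolds number Re = ρVD/μ = 1103 · 0.5856 · 0.0224 / 0.0133 = 1085.
Re < 2300 → laminar flow, so f = 64/Re = 64/1085 = 0.05896 (the turbulent correlation is not needed).
Darcy-Weisbach: ΔP = f(L/D)(ρV²/2) = 0.05896·(5.912/0.0224)·(1103·0.5856²/2) = 0.05896·263.9·189.1 = 2943 Pa.
ΔP = 2943 Pa = 2.943 kPa.

ΔP ≈ 2.943 kPa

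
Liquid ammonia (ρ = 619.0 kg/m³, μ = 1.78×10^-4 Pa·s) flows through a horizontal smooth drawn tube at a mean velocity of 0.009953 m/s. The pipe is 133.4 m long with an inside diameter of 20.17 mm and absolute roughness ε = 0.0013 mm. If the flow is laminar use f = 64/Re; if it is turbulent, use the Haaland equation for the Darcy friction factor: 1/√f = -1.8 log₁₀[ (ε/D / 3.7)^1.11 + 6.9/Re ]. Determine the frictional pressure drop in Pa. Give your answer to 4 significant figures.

Reynolds number Re = ρVD/μ = 619 · 0.009953 · 0.02017 / 0.000178 = 698.1.
Re < 2300 → laminar flow, so f = 64/Re = 64/698.1 = 0.09167 (the turbulent correlation is not needed).
Darcy-Weisbach: ΔP = f(L/D)(ρV²/2) = 0.09167·(133.4/0.02017)·(619·0.009953²/2) = 0.09167·6614·0.03066 = 18.59 Pa.

ΔP ≈ 18.59 Pa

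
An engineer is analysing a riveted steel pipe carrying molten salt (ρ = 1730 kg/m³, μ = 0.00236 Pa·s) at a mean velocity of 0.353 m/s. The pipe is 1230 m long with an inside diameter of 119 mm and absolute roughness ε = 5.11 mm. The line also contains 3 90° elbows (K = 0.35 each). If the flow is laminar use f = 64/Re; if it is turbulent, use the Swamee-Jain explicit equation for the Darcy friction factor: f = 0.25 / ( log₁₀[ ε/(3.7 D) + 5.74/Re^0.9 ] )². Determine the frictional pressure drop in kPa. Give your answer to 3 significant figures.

Reynolds number Re = ρVD/μ = 1730 · 0.353 · 0.119 / 0.00236 = 3.079e+04.
Re > 4000 → turbulent. Relative roughness ε/D = 0.00511/0.119 = 0.0429. Swamee-Jain: f = 0.25/(log₁₀[0.0429/3.7 + 5.74/3.079e+04^0.9])² = 0.25/(log₁₀[0.0116 + 0.000524])² = 0.25/(-1.916)² = 0.06809.
Total minor-loss coefficient ΣK = 3·0.35 = 1.05.
ΔP = [f·L/D + ΣK]·(ρV²/2) = [0.06809·1230/0.119 + 1.05]·(1730·0.353²/2) = [703.8 + 1.05]·107.8 = 7.597e+04 Pa.
ΔP = 7.597e+04 Pa = 76.0 kPa.

ΔP ≈ 76.0 kPa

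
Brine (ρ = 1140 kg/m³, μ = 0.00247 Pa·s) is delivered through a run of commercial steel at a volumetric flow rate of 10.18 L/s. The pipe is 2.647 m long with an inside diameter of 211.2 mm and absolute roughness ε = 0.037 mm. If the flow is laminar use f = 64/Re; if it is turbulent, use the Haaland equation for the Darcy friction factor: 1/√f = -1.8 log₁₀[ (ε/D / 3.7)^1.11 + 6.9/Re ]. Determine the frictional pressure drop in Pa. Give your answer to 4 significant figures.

Q = 10.18 L/s = 10.18/1000 = 0.01018 m³/s.
Cross-sectional area A = πD²/4 = π(0.2112)²/4 = 0.03503 m²; mean velocity V = Q/A = 0.01018/0.03503 = 0.2906 m/s.
Reynolds number Re = ρVD/μ = 1140 · 0.2906 · 0.2112 / 0.00247 = 2.833e+04.
Re > 4000 → turbulent. Relative roughness ε/D = 3.7e-05/0.2112 = 0.000175. Haaland: 1/√f = -1.8 log₁₀[(0.000175/3.7)^1.11 + 6.9/2.833e+04] = -1.8 log₁₀[1.58e-05 + 0.000244] = 6.455, so f = 0.024.
Darcy-Weisbach: ΔP = f(L/D)(ρV²/2) = 0.024·(2.647/0.2112)·(1140·0.2906²/2) = 0.024·12.53·48.13 = 14.48 Pa.

ΔP ≈ 14.48 Pa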